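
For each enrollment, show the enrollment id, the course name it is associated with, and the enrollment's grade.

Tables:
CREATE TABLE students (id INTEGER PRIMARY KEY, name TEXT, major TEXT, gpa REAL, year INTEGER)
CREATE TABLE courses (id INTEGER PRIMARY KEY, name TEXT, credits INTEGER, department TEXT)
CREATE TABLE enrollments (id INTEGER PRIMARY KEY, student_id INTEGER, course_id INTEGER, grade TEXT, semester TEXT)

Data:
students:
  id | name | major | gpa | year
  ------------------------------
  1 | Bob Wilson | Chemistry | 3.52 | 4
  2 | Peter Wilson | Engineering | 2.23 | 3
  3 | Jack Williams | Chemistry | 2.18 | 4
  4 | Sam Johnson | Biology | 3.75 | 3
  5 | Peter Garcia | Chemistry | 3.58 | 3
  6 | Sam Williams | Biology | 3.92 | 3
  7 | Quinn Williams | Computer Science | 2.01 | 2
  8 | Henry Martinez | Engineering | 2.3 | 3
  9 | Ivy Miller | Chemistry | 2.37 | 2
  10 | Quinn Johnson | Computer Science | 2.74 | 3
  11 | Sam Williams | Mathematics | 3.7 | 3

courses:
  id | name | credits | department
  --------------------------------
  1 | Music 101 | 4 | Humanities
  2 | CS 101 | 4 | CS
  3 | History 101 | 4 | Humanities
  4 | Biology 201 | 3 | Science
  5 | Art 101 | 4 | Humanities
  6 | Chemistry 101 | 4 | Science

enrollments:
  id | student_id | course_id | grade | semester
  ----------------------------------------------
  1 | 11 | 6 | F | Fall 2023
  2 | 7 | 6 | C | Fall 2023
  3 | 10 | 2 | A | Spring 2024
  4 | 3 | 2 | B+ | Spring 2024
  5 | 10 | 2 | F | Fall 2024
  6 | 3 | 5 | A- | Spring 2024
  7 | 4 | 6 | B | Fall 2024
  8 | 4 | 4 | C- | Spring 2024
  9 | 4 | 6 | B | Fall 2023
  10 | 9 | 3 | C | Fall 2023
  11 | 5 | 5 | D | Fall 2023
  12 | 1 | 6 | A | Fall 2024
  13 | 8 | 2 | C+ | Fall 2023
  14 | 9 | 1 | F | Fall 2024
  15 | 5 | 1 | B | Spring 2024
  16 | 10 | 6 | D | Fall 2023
SELECT c.id, p.name AS course, c.grade FROM enrollments c JOIN courses p ON c.course_id = p.id

Execution result:
id | course | grade
1 | Chemistry 101 | F
2 | Chemistry 101 | C
3 | CS 101 | A
4 | CS 101 | B+
5 | CS 101 | F
6 | Art 101 | A-
7 | Chemistry 101 | B
8 | Biology 201 | C-
9 | Chemistry 101 | B
10 | History 101 | C
11 | Art 101 | D
12 | Chemistry 101 | A
13 | CS 101 | C+
14 | Music 101 | F
15 | Music 101 | B
16 | Chemistry 101 | D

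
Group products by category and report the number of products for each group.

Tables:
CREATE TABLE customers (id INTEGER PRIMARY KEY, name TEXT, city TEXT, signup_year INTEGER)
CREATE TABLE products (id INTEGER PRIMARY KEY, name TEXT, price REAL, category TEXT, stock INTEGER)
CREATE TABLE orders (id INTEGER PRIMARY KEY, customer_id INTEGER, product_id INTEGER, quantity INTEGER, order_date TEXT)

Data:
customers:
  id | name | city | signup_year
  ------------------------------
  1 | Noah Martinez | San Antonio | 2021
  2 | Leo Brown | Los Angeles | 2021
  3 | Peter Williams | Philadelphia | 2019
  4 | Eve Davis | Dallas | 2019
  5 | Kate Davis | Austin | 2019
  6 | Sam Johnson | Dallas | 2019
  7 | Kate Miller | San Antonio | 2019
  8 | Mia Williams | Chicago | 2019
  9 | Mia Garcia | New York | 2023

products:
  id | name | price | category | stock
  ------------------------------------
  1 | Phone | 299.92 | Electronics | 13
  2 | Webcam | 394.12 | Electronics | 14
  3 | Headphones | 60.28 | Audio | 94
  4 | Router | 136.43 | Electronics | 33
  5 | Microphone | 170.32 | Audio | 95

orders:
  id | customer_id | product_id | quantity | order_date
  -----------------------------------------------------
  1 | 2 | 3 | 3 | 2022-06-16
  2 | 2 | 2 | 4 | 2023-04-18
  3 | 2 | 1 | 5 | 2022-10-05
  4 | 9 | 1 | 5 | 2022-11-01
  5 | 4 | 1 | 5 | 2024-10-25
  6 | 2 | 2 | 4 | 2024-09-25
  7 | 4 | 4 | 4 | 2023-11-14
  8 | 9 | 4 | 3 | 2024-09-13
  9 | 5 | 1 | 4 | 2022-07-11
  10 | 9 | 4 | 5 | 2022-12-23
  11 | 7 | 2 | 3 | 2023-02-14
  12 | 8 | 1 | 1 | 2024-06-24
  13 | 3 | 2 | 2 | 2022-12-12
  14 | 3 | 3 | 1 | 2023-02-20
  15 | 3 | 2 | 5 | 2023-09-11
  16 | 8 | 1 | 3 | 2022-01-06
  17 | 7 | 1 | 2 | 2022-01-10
SELECT category, COUNT(*) AS n FROM products GROUP BY category

Execution result:
category | n
Audio | 2
Electronics | 3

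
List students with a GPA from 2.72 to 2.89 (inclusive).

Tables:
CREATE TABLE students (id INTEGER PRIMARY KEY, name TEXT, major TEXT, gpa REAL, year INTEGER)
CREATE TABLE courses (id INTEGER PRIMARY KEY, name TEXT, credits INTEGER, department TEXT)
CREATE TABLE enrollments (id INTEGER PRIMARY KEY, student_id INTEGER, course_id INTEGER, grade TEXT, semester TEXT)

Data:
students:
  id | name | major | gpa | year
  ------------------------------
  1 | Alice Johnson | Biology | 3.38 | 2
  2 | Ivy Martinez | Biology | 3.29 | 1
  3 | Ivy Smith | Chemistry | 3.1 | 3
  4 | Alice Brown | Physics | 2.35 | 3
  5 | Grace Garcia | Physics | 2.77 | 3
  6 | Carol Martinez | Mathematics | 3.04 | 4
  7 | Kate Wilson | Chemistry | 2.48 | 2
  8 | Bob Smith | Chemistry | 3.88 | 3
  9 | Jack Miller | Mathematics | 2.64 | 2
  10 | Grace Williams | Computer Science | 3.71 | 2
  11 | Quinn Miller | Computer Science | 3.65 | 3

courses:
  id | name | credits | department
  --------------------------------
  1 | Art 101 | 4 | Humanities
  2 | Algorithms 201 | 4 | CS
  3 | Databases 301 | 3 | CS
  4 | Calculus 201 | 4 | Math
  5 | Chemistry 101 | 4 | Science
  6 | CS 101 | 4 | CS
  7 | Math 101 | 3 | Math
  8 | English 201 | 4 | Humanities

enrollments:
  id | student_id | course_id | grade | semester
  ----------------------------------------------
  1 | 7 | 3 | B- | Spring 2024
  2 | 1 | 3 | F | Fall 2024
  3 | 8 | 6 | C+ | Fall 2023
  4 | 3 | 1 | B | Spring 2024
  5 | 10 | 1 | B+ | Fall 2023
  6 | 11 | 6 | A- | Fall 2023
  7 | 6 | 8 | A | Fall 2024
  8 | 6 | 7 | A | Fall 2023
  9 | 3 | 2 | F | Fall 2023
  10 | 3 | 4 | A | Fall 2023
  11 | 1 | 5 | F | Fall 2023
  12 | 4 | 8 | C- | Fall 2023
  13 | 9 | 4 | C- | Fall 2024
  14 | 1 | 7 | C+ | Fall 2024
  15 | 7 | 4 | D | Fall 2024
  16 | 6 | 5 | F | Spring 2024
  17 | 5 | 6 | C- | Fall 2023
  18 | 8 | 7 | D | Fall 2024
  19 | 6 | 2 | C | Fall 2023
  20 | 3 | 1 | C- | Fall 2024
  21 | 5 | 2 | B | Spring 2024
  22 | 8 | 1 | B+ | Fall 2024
SELECT name, gpa FROM students WHERE gpa BETWEEN 2.72 AND 2.89

Execution result:
name | gpa
Grace Garcia | 2.77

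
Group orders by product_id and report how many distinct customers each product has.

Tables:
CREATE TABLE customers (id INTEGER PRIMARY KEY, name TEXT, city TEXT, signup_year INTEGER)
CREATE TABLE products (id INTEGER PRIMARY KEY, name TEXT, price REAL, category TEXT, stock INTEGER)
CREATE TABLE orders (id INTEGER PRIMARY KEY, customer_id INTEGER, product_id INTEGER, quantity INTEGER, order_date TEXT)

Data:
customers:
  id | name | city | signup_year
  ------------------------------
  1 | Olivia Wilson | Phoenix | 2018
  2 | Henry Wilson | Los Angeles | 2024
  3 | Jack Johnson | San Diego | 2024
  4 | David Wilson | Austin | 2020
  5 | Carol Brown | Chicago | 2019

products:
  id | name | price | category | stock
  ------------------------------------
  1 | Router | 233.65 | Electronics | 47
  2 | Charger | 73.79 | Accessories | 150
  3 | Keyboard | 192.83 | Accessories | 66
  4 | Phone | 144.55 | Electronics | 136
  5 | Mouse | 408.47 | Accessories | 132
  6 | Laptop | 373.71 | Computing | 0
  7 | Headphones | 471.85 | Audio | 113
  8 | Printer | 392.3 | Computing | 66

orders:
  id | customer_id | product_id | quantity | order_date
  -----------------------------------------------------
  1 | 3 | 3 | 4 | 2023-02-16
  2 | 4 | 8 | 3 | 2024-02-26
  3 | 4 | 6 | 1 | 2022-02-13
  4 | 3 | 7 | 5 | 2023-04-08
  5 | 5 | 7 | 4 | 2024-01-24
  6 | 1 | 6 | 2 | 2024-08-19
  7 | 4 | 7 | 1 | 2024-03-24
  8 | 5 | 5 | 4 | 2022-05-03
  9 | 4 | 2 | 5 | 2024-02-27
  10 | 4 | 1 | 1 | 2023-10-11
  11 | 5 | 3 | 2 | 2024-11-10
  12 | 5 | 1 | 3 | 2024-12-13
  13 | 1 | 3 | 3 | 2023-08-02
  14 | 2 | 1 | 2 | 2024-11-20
SELECT product_id, COUNT(DISTINCT customer_id) AS distinct_customer_count FROM orders GROUP BY product_id

Execution result:
product_id | distinct_customer_count
1 | 3
2 | 1
3 | 3
5 | 1
6 | 2
7 | 3
8 | 1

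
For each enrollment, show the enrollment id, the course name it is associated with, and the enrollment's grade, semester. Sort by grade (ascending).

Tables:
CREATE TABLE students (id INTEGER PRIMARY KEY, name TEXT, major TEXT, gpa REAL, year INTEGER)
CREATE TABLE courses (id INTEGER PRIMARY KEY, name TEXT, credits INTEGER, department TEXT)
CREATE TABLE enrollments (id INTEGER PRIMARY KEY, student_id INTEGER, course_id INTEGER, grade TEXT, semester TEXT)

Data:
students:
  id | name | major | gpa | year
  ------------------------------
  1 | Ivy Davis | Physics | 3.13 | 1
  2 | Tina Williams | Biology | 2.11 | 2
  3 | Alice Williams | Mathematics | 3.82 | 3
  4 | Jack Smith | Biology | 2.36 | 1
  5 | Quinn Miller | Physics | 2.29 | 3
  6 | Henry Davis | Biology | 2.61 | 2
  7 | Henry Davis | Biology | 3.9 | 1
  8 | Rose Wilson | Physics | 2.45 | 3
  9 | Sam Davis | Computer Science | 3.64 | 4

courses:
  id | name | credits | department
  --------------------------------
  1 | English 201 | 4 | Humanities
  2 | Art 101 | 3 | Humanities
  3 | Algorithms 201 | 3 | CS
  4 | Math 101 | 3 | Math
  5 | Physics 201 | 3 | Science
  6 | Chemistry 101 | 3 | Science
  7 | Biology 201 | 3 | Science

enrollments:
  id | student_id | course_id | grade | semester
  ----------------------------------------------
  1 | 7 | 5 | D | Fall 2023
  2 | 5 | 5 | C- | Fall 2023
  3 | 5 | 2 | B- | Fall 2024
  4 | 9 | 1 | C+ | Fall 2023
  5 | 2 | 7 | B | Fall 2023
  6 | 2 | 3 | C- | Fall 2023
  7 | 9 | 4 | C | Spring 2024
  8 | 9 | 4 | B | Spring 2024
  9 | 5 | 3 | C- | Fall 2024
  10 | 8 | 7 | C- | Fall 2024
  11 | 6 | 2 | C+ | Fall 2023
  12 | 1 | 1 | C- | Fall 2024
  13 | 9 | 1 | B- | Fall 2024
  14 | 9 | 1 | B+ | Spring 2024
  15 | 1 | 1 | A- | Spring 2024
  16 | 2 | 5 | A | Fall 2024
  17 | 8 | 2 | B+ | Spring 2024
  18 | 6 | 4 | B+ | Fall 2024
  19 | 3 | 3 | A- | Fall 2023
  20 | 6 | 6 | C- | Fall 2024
SELECT c.id, p.name AS course, c.grade, c.semester FROM enrollments c JOIN courses p ON c.course_id = p.id ORDER BY c.grade ASC

Execution result:
id | course | grade | semester
16 | Physics 201 | A | Fall 2024
15 | English 201 | A- | Spring 2024
19 | Algorithms 201 | A- | Fall 2023
5 | Biology 201 | B | Fall 2023
8 | Math 101 | B | Spring 2024
14 | English 201 | B+ | Spring 2024
17 | Art 101 | B+ | Spring 2024
18 | Math 101 | B+ | Fall 2024
3 | Art 101 | B- | Fall 2024
13 | English 201 | B- | Fall 2024
7 | Math 101 | C | Spring 2024
4 | English 201 | C+ | Fall 2023
11 | Art 101 | C+ | Fall 2023
2 | Physics 201 | C- | Fall 2023
6 | Algorithms 201 | C- | Fall 2023
9 | Algorithms 201 | C- | Fall 2024
10 | Biology 201 | C- | Fall 2024
12 | English 201 | C- | Fall 2024
20 | Chemistry 101 | C- | Fall 2024
1 | Physics 201 | D | Fall 2023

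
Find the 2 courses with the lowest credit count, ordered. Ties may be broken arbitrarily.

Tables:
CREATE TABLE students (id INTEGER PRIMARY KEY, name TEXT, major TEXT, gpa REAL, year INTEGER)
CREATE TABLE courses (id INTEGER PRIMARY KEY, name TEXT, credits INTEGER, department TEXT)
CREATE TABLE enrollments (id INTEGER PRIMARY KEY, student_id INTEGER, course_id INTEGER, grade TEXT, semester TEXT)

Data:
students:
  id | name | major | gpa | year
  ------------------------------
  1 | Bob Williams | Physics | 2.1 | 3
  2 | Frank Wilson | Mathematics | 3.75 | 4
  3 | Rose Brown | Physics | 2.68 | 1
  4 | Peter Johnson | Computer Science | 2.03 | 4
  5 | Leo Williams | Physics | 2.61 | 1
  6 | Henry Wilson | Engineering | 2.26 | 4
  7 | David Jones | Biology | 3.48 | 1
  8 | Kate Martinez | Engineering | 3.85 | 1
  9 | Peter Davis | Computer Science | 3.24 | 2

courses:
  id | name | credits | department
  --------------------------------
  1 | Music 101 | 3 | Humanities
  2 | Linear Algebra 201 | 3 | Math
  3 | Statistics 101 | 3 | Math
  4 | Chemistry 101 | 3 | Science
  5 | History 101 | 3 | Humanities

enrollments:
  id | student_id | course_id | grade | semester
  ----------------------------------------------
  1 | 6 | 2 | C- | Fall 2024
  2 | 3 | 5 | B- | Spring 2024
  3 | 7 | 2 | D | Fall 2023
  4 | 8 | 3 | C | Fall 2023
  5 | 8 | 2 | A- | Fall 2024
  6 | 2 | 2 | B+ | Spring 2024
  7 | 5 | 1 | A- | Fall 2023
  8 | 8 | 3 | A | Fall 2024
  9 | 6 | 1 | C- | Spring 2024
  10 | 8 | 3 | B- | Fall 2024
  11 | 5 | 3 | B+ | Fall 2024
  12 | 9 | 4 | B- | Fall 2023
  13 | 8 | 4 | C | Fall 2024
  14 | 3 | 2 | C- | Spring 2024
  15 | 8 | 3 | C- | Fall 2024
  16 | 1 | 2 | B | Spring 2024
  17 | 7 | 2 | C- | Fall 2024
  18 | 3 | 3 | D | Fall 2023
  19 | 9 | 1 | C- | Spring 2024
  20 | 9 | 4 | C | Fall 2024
SELECT name, credits FROM courses ORDER BY credits ASC LIMIT 2

Execution result:
name | credits
Music 101 | 3
Linear Algebra 201 | 3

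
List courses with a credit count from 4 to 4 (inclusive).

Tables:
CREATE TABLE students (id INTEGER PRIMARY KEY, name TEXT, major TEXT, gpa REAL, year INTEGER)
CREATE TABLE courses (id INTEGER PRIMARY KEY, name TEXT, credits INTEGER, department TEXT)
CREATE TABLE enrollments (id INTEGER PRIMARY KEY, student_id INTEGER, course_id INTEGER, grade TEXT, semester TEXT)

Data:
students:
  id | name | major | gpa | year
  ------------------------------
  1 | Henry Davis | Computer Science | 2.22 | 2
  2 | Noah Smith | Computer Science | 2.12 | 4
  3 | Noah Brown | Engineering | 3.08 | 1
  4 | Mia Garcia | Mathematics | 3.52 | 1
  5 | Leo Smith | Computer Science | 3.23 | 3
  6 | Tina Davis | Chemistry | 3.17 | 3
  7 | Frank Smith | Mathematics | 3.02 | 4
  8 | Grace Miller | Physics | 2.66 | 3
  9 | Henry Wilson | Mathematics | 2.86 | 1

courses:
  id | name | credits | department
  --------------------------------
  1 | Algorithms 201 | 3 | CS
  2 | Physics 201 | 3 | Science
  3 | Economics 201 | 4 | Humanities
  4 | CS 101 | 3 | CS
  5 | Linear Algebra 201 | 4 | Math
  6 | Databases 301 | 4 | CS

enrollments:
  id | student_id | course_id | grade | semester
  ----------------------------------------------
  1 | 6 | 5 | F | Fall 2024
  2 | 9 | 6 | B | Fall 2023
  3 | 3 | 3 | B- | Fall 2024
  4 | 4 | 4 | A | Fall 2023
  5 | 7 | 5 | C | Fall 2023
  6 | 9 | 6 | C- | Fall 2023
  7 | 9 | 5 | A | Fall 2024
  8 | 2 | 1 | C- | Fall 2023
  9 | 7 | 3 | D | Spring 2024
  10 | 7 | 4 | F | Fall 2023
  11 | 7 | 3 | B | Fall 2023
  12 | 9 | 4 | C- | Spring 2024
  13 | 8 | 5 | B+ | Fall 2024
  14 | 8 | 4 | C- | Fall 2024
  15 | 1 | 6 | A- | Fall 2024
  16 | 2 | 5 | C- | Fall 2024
SELECT name, credits FROM courses WHERE credits BETWEEN 4 AND 4

Execution result:
name | credits
Economics 201 | 4
Linear Algebra 201 | 4
Databases 301 | 4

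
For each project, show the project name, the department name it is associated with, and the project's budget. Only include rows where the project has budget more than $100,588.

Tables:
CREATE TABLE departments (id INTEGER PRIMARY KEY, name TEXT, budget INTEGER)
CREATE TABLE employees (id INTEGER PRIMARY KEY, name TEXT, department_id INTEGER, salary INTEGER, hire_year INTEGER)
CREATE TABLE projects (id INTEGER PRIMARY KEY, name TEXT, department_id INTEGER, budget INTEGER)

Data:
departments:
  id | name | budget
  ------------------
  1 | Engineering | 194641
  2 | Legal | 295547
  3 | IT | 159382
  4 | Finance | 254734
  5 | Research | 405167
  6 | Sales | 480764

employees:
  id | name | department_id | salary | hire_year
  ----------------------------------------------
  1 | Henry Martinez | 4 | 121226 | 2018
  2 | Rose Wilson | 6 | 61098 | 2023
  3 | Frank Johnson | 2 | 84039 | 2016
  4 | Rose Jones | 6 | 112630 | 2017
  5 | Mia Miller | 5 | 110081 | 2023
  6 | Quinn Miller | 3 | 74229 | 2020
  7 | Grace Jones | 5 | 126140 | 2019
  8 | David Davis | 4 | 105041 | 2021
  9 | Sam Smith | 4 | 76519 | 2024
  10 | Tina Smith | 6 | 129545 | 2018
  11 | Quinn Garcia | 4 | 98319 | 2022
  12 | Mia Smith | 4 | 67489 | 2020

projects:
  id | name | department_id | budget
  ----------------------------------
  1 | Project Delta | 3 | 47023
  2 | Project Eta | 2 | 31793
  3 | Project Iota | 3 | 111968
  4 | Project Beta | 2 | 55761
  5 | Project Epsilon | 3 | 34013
SELECT c.name, p.name AS department, c.budget FROM projects c JOIN departments p ON c.department_id = p.id WHERE c.budget > 100588

Execution result:
name | department | budget
Project Iota | IT | 111968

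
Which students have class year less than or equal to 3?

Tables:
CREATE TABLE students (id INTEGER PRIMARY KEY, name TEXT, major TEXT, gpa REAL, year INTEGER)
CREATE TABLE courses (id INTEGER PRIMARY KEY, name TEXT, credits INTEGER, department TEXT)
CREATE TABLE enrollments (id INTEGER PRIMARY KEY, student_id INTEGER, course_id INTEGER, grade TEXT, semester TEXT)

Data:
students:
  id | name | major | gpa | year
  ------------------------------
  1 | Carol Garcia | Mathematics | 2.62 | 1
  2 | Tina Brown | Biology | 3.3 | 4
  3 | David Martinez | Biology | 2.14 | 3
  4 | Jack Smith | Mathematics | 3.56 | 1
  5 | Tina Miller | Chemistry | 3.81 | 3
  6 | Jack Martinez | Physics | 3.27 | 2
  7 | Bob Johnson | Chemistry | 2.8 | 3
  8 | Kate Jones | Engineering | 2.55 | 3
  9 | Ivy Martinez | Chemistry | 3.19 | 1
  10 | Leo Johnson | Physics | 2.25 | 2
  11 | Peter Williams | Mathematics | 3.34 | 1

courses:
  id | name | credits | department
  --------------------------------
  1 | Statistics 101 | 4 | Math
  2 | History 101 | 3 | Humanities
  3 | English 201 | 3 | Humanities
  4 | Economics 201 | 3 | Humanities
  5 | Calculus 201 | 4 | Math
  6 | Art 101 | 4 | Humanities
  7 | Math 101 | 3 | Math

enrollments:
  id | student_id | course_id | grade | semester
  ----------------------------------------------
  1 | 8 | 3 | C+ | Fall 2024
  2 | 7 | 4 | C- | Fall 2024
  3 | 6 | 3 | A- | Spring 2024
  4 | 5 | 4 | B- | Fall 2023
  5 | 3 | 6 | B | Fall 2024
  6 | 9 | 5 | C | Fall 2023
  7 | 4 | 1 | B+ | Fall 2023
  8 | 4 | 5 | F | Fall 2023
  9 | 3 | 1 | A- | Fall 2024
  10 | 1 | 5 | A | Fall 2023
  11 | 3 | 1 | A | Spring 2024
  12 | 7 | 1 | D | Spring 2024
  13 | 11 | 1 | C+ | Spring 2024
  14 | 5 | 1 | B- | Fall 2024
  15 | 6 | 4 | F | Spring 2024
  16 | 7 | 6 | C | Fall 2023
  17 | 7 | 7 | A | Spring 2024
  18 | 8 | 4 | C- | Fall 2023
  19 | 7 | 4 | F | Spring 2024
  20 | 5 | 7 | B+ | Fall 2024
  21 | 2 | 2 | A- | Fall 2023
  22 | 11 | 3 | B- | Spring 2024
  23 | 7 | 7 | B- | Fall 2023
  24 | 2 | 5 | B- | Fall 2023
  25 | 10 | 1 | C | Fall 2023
SELECT name, year FROM students WHERE year <= 3

Execution result:
name | year
Carol Garcia | 1
David Martinez | 3
Jack Smith | 1
Tina Miller | 3
Jack Martinez | 2
Bob Johnson | 3
Kate Jones | 3
Ivy Martinez | 1
Leo Johnson | 2
Peter Williams | 1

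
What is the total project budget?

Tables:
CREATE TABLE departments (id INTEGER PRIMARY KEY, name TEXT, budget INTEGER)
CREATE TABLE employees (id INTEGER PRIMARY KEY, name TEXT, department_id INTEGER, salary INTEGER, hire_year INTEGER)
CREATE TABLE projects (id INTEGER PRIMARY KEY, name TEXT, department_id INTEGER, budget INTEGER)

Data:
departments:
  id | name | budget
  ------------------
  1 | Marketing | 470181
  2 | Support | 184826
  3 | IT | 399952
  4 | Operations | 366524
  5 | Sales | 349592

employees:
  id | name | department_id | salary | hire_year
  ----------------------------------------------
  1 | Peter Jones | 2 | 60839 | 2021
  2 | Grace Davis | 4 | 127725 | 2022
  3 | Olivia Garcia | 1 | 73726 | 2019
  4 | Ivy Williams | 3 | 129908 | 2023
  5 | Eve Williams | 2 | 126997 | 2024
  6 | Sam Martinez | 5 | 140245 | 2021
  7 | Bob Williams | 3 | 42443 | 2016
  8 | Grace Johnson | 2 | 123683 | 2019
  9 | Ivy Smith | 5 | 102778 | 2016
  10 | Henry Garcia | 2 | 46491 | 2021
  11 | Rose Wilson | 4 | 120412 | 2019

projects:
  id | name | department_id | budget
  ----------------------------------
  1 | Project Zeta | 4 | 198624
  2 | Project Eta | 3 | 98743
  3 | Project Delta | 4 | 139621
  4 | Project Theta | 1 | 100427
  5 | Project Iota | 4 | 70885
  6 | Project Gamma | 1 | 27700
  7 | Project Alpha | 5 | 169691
SELECT SUM(budget) FROM projects

Execution result:
805691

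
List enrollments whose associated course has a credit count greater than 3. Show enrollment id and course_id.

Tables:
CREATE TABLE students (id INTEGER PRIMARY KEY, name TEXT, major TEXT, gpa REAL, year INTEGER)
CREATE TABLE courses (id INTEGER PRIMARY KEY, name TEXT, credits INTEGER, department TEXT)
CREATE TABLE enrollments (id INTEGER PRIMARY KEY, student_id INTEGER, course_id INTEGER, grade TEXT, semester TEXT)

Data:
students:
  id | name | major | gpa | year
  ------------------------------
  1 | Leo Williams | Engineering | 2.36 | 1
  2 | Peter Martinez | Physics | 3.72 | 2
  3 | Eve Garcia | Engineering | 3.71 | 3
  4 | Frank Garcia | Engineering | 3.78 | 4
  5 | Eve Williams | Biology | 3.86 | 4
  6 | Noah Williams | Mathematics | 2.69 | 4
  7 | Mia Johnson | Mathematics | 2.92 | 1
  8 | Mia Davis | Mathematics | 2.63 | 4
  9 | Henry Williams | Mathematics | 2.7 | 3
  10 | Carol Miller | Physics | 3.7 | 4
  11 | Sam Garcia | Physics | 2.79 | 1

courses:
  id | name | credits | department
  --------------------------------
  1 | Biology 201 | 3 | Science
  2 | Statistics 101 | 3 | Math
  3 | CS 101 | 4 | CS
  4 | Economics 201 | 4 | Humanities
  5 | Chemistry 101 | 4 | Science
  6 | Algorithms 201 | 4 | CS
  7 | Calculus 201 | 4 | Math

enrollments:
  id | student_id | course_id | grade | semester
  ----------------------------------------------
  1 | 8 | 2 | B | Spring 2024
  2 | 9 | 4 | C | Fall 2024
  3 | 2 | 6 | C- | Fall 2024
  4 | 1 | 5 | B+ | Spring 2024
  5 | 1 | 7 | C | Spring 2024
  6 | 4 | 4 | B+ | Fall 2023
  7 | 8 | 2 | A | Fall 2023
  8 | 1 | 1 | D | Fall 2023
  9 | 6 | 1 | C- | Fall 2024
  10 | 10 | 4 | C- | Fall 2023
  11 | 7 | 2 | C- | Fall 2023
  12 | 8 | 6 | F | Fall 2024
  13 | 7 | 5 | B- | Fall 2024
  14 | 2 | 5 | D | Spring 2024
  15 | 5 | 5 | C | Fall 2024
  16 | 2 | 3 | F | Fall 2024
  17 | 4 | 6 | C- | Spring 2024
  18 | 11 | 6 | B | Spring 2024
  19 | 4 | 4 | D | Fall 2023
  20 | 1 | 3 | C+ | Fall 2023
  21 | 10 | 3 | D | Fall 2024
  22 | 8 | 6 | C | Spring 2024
SELECT id, course_id FROM enrollments WHERE course_id IN (SELECT id FROM courses WHERE credits > 3)

Execution result:
id | course_id
2 | 4
3 | 6
4 | 5
5 | 7
6 | 4
10 | 4
12 | 6
13 | 5
14 | 5
15 | 5
16 | 3
17 | 6
18 | 6
19 | 4
20 | 3
21 | 3
22 | 6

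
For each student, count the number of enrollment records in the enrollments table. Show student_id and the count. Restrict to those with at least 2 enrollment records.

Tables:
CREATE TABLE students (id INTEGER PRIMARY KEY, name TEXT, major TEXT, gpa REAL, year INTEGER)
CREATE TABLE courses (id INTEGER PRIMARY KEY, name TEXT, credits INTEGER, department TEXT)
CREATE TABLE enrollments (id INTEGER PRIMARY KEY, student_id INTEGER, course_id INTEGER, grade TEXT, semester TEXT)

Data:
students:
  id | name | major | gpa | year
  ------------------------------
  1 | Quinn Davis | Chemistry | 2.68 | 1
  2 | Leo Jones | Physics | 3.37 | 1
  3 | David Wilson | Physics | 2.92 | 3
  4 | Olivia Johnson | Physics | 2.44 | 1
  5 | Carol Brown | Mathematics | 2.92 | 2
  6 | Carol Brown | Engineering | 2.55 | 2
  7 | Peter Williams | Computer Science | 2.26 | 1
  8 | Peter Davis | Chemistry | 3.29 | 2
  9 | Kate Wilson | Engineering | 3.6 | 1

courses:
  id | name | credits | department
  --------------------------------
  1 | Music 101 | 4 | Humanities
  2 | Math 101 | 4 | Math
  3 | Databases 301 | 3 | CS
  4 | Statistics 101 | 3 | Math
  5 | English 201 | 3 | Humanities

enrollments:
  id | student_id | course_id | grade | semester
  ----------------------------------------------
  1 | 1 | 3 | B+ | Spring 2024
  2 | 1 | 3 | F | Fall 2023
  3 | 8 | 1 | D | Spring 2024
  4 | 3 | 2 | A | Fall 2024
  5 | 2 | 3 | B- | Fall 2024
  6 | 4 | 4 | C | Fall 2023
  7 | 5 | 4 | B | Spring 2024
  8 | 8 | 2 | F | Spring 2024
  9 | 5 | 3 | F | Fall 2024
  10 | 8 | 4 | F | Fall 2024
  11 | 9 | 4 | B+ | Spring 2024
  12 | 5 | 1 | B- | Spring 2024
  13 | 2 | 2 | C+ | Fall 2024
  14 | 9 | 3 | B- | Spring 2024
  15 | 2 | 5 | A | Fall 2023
SELECT student_id, COUNT(*) AS enrollment_count FROM enrollments GROUP BY student_id HAVING COUNT(*) >= 2

Execution result:
student_id | enrollment_count
1 | 2
2 | 3
5 | 3
8 | 3
9 | 2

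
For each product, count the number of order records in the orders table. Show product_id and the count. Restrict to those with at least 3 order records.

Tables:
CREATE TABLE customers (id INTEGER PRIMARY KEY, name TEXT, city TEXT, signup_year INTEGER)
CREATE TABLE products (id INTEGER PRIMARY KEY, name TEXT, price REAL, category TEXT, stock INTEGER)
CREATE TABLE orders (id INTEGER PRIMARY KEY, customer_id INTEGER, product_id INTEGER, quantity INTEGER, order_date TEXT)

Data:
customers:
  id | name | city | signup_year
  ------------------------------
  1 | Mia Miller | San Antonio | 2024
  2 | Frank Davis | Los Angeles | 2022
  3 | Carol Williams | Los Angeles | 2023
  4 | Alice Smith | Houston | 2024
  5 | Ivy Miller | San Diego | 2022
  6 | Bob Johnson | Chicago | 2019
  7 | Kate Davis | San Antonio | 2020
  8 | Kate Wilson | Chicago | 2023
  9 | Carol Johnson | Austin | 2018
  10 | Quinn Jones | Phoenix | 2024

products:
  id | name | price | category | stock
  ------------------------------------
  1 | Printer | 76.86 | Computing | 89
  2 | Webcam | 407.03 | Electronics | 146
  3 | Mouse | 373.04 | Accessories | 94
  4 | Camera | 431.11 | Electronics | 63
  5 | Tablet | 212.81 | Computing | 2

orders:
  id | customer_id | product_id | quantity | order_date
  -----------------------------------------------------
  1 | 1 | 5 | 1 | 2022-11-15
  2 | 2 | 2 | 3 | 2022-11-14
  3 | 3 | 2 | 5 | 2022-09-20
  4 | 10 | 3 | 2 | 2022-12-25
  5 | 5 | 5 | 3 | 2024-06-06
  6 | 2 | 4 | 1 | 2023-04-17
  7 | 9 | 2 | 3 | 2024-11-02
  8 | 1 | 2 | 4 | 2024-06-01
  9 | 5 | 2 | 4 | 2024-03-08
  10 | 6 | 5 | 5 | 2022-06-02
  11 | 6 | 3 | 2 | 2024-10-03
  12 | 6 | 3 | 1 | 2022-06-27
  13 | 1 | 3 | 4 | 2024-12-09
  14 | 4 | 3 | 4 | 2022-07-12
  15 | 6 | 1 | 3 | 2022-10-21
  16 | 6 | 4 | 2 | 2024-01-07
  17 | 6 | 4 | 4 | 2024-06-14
SELECT product_id, COUNT(*) AS order_count FROM orders GROUP BY product_id HAVING COUNT(*) >= 3

Execution result:
product_id | order_count
2 | 5
3 | 5
4 | 3
5 | 3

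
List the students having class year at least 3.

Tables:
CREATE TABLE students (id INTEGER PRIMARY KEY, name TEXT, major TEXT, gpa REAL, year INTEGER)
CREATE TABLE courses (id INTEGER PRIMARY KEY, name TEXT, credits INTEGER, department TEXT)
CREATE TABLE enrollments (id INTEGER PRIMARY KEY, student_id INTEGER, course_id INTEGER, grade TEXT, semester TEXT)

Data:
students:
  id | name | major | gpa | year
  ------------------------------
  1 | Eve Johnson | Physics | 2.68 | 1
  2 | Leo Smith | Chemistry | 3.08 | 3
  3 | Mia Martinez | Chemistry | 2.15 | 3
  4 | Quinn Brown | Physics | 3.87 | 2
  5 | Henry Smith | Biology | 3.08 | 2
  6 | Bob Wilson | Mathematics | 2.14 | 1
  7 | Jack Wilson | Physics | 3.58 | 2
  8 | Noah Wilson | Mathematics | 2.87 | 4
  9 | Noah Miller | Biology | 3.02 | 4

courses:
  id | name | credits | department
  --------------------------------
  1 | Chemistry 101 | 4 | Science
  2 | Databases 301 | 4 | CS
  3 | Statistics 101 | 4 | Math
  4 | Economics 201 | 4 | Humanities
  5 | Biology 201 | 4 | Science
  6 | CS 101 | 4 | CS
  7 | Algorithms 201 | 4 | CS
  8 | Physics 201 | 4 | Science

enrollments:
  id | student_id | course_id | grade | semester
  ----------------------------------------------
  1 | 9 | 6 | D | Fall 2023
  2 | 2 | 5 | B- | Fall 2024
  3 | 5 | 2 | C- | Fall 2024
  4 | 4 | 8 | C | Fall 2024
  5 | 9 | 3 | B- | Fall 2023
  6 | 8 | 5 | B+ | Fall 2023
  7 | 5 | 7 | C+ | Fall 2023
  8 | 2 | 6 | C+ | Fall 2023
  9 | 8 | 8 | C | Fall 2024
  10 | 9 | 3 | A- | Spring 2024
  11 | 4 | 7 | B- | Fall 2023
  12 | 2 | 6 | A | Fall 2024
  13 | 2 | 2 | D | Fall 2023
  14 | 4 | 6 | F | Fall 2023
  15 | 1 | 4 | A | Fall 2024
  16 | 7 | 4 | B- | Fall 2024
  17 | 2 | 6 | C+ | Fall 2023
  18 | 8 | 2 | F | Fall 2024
SELECT name, year FROM students WHERE year >= 3

Execution result:
name | year
Leo Smith | 3
Mia Martinez | 3
Noah Wilson | 4
Noah Miller | 4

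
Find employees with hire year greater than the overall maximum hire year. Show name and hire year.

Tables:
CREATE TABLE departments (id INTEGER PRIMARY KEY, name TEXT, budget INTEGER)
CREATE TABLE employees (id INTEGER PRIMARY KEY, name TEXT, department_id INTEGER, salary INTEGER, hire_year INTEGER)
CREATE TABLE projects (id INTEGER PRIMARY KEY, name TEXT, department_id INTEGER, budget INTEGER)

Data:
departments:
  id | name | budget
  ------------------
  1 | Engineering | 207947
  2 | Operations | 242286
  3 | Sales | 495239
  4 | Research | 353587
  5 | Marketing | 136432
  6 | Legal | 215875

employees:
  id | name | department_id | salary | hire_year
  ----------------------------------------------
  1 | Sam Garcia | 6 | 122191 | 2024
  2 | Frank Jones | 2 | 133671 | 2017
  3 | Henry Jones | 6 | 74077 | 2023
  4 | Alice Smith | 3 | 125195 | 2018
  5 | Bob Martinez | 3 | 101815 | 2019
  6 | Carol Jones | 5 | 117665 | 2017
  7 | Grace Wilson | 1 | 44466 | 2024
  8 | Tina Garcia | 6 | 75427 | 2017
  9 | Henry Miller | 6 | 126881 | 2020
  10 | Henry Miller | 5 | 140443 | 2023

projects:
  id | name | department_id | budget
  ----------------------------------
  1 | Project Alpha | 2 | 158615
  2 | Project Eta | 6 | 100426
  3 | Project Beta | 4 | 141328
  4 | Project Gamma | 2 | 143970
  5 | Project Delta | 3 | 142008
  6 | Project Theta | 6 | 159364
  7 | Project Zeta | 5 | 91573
SELECT name, hire_year FROM employees WHERE hire_year > (SELECT MAX(hire_year) FROM employees)

Execution result:
(no rows)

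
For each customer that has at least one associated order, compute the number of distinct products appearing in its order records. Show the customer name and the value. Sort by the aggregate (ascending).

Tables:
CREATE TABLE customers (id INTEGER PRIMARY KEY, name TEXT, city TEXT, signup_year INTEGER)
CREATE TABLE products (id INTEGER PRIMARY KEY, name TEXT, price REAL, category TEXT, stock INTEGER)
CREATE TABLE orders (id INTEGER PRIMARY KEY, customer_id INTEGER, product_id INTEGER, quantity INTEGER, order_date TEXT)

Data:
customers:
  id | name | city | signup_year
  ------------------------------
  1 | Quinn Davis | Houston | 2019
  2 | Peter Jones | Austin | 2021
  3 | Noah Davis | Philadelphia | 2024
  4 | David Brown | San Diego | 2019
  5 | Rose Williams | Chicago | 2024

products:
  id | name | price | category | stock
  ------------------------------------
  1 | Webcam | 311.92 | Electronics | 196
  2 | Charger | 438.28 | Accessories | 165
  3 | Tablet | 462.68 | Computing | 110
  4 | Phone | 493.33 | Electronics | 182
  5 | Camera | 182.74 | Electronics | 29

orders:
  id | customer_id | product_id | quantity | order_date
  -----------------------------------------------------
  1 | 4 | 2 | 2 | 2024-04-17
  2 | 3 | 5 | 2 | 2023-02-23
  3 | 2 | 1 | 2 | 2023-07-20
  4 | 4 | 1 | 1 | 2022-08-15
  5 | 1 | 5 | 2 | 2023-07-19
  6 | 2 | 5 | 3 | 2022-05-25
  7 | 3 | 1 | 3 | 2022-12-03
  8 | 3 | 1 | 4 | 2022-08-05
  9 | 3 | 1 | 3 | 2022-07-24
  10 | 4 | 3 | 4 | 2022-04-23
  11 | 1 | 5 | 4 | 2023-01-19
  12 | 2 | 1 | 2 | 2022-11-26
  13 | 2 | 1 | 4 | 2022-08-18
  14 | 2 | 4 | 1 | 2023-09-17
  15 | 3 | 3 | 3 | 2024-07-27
SELECT p.name, COUNT(DISTINCT c.product_id) AS distinct_product_count FROM orders c JOIN customers p ON c.customer_id = p.id GROUP BY p.id, p.name ORDER BY distinct_product_count ASC

Execution result:
name | distinct_product_count
Quinn Davis | 1
Peter Jones | 3
Noah Davis | 3
David Brown | 3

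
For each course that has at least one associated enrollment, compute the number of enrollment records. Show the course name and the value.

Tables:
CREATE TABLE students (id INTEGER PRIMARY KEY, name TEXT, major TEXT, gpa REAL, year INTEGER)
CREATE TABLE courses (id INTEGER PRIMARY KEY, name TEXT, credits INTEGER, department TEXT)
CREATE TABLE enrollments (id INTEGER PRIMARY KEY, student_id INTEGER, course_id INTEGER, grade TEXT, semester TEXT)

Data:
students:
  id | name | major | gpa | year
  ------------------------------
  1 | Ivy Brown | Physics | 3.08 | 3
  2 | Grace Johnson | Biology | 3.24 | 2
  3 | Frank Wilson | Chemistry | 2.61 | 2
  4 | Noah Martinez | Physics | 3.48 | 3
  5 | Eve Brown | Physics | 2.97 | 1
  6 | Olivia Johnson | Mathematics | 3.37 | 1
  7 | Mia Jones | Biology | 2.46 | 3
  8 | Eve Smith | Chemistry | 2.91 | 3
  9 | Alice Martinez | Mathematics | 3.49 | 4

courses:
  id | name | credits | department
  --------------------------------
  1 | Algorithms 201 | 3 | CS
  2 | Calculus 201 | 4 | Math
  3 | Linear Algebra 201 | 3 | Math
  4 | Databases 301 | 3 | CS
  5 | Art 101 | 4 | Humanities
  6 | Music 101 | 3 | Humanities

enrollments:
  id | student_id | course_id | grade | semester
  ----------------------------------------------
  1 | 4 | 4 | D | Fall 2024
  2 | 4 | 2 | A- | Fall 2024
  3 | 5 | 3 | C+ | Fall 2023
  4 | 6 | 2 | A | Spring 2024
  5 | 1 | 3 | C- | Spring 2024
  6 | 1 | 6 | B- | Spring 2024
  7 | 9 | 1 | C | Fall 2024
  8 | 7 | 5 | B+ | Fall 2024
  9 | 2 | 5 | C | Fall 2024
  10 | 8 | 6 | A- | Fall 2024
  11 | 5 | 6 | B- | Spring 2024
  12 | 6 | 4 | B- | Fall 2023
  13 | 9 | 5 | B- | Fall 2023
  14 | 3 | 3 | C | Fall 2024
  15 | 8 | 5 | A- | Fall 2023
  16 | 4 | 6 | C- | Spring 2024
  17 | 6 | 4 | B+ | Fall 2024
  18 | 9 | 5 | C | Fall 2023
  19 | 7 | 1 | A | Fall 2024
SELECT p.name, COUNT(*) AS n FROM enrollments c JOIN courses p ON c.course_id = p.id GROUP BY p.id, p.name

Execution result:
name | n
Algorithms 201 | 2
Calculus 201 | 2
Linear Algebra 201 | 3
Databases 301 | 3
Art 101 | 5
Music 101 | 4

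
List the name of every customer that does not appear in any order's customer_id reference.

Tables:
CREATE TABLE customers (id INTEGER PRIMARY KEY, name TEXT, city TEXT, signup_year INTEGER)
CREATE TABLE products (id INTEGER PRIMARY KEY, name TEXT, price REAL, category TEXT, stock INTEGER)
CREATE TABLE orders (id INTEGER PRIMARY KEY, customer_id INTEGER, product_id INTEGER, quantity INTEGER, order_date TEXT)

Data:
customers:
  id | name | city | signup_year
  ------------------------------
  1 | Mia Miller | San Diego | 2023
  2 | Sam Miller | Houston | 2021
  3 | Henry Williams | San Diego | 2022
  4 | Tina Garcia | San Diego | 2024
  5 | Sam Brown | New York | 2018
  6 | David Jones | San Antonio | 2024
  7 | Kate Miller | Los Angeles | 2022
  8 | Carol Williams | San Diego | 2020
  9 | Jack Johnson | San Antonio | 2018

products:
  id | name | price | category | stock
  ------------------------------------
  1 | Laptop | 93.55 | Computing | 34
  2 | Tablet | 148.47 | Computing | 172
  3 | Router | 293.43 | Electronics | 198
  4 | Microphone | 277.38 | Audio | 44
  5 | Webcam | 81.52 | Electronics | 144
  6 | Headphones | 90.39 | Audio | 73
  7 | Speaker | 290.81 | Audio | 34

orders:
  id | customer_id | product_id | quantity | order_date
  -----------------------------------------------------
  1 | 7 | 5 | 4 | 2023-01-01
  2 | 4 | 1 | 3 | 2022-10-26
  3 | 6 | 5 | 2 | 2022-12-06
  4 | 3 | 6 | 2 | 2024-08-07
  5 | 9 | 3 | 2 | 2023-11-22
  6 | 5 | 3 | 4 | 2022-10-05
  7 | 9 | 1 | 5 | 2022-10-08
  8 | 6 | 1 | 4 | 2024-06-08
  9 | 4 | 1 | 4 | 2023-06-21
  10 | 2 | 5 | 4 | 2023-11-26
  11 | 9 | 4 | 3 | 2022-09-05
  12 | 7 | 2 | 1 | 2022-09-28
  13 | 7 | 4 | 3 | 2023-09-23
SELECT p.name FROM customers p LEFT JOIN orders c ON c.customer_id = p.id WHERE c.id IS NULL

Execution result:
name
Mia Miller
Carol Williams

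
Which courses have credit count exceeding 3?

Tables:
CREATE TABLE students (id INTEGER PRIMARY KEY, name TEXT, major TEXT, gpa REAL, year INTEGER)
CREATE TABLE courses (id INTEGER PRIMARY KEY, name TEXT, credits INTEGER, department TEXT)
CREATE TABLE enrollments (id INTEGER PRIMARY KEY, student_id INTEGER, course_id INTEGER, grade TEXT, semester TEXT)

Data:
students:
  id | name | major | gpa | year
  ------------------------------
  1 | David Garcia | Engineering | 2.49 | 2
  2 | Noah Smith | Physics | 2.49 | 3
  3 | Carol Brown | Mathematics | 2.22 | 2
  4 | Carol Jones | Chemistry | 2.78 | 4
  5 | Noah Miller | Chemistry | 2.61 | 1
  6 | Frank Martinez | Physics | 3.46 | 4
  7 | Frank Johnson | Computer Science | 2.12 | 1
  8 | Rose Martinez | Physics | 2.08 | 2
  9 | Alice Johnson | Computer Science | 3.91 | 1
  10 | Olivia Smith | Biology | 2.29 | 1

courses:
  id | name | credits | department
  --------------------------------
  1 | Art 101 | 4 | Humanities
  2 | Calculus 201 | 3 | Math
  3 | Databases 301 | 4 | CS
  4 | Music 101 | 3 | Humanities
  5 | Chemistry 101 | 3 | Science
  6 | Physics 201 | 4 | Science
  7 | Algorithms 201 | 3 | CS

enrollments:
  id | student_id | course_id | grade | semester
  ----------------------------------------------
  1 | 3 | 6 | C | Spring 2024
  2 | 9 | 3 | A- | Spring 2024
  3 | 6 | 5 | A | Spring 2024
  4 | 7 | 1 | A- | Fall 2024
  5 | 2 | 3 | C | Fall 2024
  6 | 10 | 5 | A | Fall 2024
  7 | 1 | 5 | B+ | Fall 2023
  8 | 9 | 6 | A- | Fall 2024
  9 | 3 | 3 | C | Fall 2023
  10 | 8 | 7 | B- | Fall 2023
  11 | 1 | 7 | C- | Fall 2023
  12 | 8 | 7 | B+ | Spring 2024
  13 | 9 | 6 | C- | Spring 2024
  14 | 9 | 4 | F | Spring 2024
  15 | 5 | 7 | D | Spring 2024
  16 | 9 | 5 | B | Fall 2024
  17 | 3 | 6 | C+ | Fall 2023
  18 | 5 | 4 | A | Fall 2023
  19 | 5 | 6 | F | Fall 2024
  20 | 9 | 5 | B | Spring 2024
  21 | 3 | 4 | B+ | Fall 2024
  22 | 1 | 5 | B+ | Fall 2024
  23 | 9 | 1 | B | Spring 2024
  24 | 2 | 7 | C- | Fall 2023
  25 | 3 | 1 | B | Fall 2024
SELECT name, credits FROM courses WHERE credits > 3

Execution result:
name | credits
Art 101 | 4
Databases 301 | 4
Physics 201 | 4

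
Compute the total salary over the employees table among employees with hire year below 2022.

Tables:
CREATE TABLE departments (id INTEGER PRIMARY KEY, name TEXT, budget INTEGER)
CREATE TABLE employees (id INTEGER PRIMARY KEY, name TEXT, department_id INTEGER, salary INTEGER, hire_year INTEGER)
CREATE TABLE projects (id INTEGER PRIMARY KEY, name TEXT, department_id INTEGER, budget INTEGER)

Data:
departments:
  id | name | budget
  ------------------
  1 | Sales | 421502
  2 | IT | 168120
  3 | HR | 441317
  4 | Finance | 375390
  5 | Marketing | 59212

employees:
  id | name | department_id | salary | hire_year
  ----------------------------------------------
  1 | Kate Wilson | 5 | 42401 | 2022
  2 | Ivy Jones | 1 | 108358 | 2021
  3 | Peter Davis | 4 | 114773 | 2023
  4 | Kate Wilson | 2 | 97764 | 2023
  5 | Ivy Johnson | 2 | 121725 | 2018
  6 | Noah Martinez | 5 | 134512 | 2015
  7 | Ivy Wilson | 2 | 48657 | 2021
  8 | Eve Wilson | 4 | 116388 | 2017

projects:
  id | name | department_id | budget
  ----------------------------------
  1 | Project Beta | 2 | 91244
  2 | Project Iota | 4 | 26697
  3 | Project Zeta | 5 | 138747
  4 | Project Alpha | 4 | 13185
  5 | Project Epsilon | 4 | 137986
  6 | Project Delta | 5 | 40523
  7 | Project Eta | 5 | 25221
SELECT SUM(salary) FROM employees WHERE hire_year < 2022

Execution result:
529640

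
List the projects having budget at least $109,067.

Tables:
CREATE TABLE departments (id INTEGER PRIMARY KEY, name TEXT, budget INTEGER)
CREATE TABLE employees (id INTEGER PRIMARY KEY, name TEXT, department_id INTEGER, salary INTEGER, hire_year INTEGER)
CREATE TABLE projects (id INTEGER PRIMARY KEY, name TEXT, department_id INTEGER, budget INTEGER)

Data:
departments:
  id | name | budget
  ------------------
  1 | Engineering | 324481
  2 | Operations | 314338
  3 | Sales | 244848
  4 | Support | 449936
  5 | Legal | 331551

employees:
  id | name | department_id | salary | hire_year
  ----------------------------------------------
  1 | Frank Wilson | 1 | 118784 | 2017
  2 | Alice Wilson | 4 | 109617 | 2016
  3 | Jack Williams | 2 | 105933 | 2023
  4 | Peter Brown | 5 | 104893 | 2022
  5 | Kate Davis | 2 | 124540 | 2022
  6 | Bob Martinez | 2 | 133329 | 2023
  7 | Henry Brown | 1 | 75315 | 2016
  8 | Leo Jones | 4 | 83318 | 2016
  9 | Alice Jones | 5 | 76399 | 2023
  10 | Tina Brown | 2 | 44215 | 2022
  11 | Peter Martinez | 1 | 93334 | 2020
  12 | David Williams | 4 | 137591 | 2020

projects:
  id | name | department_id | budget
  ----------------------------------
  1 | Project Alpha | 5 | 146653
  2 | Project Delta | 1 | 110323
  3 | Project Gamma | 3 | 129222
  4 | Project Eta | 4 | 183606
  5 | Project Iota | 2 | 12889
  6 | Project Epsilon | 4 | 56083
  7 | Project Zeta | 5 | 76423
SELECT name, budget FROM projects WHERE budget >= 109067

Execution result:
name | budget
Project Alpha | 146653
Project Delta | 110323
Project Gamma | 129222
Project Eta | 183606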